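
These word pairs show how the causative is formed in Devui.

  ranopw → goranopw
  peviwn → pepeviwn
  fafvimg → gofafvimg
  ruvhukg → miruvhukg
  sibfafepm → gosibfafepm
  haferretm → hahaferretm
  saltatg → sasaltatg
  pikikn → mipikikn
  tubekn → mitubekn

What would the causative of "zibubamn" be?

gozibubamn

peviwn and tubekn both end in -n yet inflect differently (pepeviwn, mitubekn), so the final letter is not what conditions the rule; the second-to-last letter is.
"zibubamn" has second-to-last letter 'm'. The one such stem in the data (fafvimg → gofafvimg) adds the prefix go-, so the same rule applies.
The other patterns: stems whose second-to-last letter is 't' or 'w' repeat the first consonant+vowel as a prefix; stems whose second-to-last letter is 'k' add the prefix mi-.
So zibubamn → gozibubamn.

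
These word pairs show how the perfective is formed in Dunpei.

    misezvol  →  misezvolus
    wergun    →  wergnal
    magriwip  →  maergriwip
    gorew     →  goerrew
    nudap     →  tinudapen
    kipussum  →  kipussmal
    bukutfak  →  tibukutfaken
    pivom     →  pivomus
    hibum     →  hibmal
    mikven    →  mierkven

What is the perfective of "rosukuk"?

rosukkal

pivom and hibum both end in -m yet inflect differently (pivomus, hibmal), so the final letter is not what conditions the rule; the last vowel is.
"rosukuk" has last vowel 'u'. The stems whose last vowel is 'u' (hibum → hibmal, kipussum → kipussmal, wergun → wergnal) delete the last vowel and add -al.
So rosukuk → rosukkal.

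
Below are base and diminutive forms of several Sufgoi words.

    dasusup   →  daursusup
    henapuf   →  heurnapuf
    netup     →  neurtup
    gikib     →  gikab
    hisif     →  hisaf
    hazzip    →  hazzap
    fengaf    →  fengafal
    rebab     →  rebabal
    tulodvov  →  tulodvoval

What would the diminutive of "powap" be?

henapuf and hisif both end in -f yet inflect differently (heurnapuf, hisaf), so the final letter is not what conditions the rule; the last vowel is.
"powap" has last vowel 'a'. The stems whose last vowel is 'a' (fengaf → fengafal, rebab → rebabal) add -al.
The other patterns: stems whose last vowel is 'u' insert -ur- after the first vowel; stems whose last vowel is 'i' change the last vowel to 'a'.
So powap → powapal.

powapal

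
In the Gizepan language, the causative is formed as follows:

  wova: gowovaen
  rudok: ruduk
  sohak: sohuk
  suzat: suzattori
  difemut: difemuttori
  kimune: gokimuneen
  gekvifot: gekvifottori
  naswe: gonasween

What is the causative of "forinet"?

forinettori

suzat and sohak both have last vowel 'a' yet inflect differently (suzattori, sohuk), so the last vowel is not what conditions the rule; the final letter is.
"forinet" ends in -t. The stems ending in -t (gekvifot → gekvifottori, suzat → suzattori, difemut → difemuttori) double the final consonant and add -ori.
So forinet → forinettori.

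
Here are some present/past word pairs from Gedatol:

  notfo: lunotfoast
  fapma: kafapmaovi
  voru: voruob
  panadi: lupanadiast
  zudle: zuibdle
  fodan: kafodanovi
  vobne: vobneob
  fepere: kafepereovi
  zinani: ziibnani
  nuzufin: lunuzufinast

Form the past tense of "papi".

lupapiast

vobne and zudle both end in -e yet inflect differently (vobneob, zuibdle), so the final letter is not what conditions the rule; the first letter is.
"papi" begins with p-. The one such stem in the data (panadi → lupanadiast) adds lu- … -ast around the stem, so the same rule applies.
So papi → lupapiast.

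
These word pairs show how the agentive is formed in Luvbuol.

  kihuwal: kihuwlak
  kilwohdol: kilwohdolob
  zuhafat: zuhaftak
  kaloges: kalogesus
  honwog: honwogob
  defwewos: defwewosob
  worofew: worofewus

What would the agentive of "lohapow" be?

lohapowob

defwewos and kaloges both end in -s yet inflect differently (defwewosob, kalogesus), so the final letter is not what conditions the rule; the last vowel is.
"lohapow" has last vowel 'o'. The stems whose last vowel is 'o' (honwog → honwogob, defwewos → defwewosob, kilwohdol → kilwohdolob) add -ob.
The other patterns: stems whose last vowel is 'e' add -us; stems whose last vowel is 'a' delete the last vowel and add -ak.
So lohapow → lohapowob.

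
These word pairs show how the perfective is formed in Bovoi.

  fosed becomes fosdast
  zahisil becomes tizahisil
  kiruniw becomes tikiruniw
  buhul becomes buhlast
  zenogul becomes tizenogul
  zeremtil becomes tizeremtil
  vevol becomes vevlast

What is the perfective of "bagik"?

zeremtil and buhul both end in -l yet inflect differently (tizeremtil, buhlast), so the final letter is not what conditions the rule; the number of vowels is.
"bagik" has 2 vowels. The stems with 2 vowels (buhul → buhlast, vevol → vevlast, fosed → fosdast) delete the last vowel and add -ast.
The other pattern: stems with 3 vowels add the prefix ti-.
So bagik → bagkast.

bagkast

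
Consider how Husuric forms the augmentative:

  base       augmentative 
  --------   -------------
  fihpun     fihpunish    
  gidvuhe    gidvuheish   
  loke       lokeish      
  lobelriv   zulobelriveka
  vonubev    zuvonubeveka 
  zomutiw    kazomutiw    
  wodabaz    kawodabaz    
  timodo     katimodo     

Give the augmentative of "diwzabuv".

"diwzabuv" ends in -v. The stems ending in -v (lobelriv → zulobelriveka, vonubev → zuvonubeveka) add zu- … -eka around the stem.
The other patterns: stems ending in -e or -n add -ish; stems ending in -o, -w or -z add the prefix ka-.
So diwzabuv → zudiwzabuveka.

zudiwzabuveka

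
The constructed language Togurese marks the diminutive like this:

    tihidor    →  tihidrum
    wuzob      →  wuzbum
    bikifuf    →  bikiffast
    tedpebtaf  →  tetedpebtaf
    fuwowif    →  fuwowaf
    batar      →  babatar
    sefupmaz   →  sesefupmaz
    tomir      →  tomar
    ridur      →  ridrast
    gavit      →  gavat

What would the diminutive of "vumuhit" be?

bikifuf and tedpebtaf both end in -f yet inflect differently (bikiffast, tetedpebtaf), so the final letter is not what conditions the rule; the last vowel is.
"vumuhit" has last vowel 'i'. The stems whose last vowel is 'i' (gavit → gavat, tomir → tomar, fuwowif → fuwowaf) change the last vowel to 'a'.
So vumuhit → vumuhat.

vumuhat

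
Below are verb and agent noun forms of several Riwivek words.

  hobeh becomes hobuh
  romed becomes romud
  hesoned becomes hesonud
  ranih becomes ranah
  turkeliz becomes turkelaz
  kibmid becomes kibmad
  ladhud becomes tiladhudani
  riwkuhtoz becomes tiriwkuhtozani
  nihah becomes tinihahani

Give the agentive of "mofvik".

mofvak

"mofvik" has last vowel 'i'. The stems whose last vowel is 'i' (ranih → ranah, turkeliz → turkelaz, kibmid → kibmad) change the last vowel to 'a'.
So mofvik → mofvak.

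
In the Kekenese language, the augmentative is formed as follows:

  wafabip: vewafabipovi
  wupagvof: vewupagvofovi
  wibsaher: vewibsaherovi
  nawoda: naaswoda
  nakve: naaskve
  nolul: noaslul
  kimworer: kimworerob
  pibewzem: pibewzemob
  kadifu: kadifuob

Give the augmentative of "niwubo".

"niwubo" begins with n-. The stems beginning with n- (nawoda → naaswoda, nakve → naaskve, nolul → noaslul) insert -as- after the first vowel.
The other patterns: stems beginning with w- add ve- … -ovi around the stem; stems beginning with k- or p- add -ob.
So niwubo → niaswubo.

niaswubo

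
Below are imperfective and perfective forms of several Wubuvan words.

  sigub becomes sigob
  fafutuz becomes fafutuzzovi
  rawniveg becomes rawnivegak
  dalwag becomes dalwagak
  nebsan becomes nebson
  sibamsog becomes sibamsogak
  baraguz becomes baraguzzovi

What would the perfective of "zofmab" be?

zofmob

dalwag and nebsan both have last vowel 'a' yet inflect differently (dalwagak, nebson), so the last vowel is not what conditions the rule; the final letter is.
"zofmab" ends in -b. The one such stem in the data (sigub → sigob) changes the last vowel to 'o' (as does nebsan), so the same rule applies.
The other patterns: stems ending in -z double the final consonant and add -ovi; stems ending in -g add -ak.
So zofmab → zofmob.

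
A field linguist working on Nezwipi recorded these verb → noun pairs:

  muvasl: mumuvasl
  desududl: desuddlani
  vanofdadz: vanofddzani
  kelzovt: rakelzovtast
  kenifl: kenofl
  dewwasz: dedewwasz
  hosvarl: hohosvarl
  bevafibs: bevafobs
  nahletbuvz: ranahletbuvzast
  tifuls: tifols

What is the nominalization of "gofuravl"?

desududl and muvasl both end in -l yet inflect differently (desuddlani, mumuvasl), so the final letter is not what conditions the rule; the second-to-last letter is.
"gofuravl" has second-to-last letter 'v'. The stems whose second-to-last letter is 'v' (kelzovt → rakelzovtast, nahletbuvz → ranahletbuvzast) add ra- … -ast around the stem.
So gofuravl → ragofuravlast.

ragofuravlast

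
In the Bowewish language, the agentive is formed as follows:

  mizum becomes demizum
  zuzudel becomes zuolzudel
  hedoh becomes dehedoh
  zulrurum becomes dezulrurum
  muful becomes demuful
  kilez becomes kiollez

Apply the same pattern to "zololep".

zoollolep

"zololep" has last vowel 'e'. The stems whose last vowel is 'e' (zuzudel → zuolzudel, kilez → kiollez) insert -ol- after the first vowel.
The other pattern: stems whose last vowel is 'o' or 'u' add the prefix de-.
So zololep → zoollolep.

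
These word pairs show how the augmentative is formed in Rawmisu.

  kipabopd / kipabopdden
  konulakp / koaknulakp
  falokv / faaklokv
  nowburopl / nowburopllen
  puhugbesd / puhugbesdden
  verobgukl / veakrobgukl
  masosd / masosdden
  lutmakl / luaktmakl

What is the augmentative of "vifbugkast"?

"vifbugkast" has second-to-last letter 's'. The stems whose second-to-last letter is 's' (masosd → masosdden, puhugbesd → puhugbesdden) double the final consonant and add -en.
So vifbugkast → vifbugkastten.

vifbugkastten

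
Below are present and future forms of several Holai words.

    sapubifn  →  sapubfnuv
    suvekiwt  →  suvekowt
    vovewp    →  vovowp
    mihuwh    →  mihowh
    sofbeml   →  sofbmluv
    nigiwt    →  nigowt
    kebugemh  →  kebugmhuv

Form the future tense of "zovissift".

"zovissift" has second-to-last letter 'f'. The one such stem in the data (sapubifn → sapubfnuv) deletes the last vowel and adds -uv (as do kebugemh, sofbeml), so the same rule applies.
The other pattern: stems whose second-to-last letter is 'w' change the last vowel to 'o'.
So zovissift → zovissftuv.

zovissftuv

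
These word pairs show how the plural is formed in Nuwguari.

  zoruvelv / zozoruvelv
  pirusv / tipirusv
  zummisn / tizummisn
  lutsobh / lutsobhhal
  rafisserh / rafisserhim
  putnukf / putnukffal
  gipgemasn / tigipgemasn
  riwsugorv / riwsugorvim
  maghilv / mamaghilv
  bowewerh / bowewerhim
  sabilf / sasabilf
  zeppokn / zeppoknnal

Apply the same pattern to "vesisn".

tivesisn

pirusv and riwsugorv both end in -v yet inflect differently (tipirusv, riwsugorvim), so the final letter is not what conditions the rule; the second-to-last letter is.
"vesisn" has second-to-last letter 's'. The stems whose second-to-last letter is 's' (gipgemasn → tigipgemasn, zummisn → tizummisn, pirusv → tipirusv) add the prefix ti-.
The other patterns: stems whose second-to-last letter is 'r' add -im; stems whose second-to-last letter is 'l' repeat the first consonant+vowel as a prefix; stems whose second-to-last letter is 'b' or 'k' double the final consonant and add -al.
So vesisn → tivesisn.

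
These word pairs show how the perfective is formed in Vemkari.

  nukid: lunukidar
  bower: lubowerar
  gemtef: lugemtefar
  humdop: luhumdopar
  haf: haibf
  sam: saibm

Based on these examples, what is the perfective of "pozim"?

lupozimar

gemtef and haf both end in -f yet inflect differently (lugemtefar, haibf), so the final letter is not what conditions the rule; the number of vowels is.
"pozim" has 2 vowels. The stems with 2 vowels (nukid → lunukidar, bower → lubowerar, gemtef → lugemtefar) add lu- … -ar around the stem.
So pozim → lupozimar.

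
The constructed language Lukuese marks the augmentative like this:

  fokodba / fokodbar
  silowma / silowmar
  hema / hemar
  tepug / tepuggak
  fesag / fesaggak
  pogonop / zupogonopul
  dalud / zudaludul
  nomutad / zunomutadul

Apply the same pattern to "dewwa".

fokodba and fesag both have last vowel 'a' yet inflect differently (fokodbar, fesaggak), so the last vowel is not what conditions the rule; the final letter is.
"dewwa" ends in -a. The stems ending in -a (fokodba → fokodbar, silowma → silowmar, hema → hemar) drop the final letter and add -ar.
So dewwa → dewwar.

dewwar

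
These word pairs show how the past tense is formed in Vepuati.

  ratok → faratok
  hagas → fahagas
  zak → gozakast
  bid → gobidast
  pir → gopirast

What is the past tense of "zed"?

ratok and zak both end in -k yet inflect differently (faratok, gozakast), so the final letter is not what conditions the rule; the number of vowels is.
"zed" has 1 vowel. The stems with 1 vowel (zak → gozakast, bid → gobidast, pir → gopirast) add go- … -ast around the stem.
The other pattern: stems with 2 vowels add the prefix fa-.
So zed → gozedast.

gozedast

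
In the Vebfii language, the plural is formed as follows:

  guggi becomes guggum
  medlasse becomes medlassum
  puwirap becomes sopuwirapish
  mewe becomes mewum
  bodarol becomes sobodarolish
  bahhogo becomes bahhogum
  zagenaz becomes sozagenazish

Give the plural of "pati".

bodarol and bahhogo both have last vowel 'o' yet inflect differently (sobodarolish, bahhogum), so the last vowel is not what conditions the rule; whether the stem ends in a vowel or a consonant is.
"pati" ends in a vowel. The stems ending in a vowel (guggi → guggum, medlasse → medlassum, bahhogo → bahhogum) drop the final letter and add -um.
So pati → patum.

patum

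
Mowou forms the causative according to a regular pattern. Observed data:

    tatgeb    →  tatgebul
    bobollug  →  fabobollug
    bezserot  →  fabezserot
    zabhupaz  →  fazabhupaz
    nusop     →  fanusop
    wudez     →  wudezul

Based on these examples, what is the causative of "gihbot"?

"gihbot" has last vowel 'o'. The stems whose last vowel is 'o' (bezserot → fabezserot, nusop → fanusop) add the prefix fa-.
So gihbot → fagihbot.

fagihbot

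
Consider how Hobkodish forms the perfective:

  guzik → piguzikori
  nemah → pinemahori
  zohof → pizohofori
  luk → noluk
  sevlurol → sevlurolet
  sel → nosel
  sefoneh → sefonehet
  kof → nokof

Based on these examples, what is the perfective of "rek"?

kof and zohof both end in -f yet inflect differently (nokof, pizohofori), so the final letter is not what conditions the rule; the number of vowels is.
"rek" has 1 vowel. The stems with 1 vowel (luk → noluk, sel → nosel, kof → nokof) add the prefix no-.
The other patterns: stems with 2 vowels add pi- … -ori around the stem; stems with 3 vowels add -et.
So rek → norek.

norek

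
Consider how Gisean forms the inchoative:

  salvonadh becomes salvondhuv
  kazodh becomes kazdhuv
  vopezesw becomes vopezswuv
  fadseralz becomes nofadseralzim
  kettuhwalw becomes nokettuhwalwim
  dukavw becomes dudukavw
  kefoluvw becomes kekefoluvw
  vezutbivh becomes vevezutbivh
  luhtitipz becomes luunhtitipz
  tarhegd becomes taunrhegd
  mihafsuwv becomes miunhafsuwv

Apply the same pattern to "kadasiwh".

kaundasiwh

vopezesw and kettuhwalw both end in -w yet inflect differently (vopezswuv, nokettuhwalwim), so the final letter is not what conditions the rule; the second-to-last letter is.
"kadasiwh" has second-to-last letter 'w'. The one such stem in the data (mihafsuwv → miunhafsuwv) inserts -un- after the first vowel (as do luhtitipz, tarhegd), so the same rule applies.
So kadasiwh → kaundasiwh.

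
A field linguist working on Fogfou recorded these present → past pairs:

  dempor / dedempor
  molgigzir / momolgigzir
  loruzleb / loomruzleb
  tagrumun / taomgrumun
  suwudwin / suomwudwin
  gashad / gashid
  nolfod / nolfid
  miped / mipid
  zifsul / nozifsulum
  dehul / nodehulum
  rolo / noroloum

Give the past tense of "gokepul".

nogokepulum

molgigzir and suwudwin both have last vowel 'i' yet inflect differently (momolgigzir, suomwudwin), so the last vowel is not what conditions the rule; the final letter is.
"gokepul" ends in -l. The stems ending in -l (zifsul → nozifsulum, dehul → nodehulum) add no- … -um around the stem.
The other patterns: stems ending in -r repeat the first consonant+vowel as a prefix; stems ending in -b or -n insert -om- after the first vowel; stems ending in -d change the last vowel to 'i'.
So gokepul → nogokepulum.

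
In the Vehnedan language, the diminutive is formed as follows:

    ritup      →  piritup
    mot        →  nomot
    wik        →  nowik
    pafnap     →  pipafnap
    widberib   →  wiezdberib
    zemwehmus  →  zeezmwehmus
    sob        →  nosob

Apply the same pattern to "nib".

nonib

sob and widberib both end in -b yet inflect differently (nosob, wiezdberib), so the final letter is not what conditions the rule; the number of vowels is.
"nib" has 1 vowel. The stems with 1 vowel (wik → nowik, mot → nomot, sob → nosob) add the prefix no-.
The other patterns: stems with 2 vowels add the prefix pi-; stems with 3 vowels insert -ez- after the first vowel.
So nib → nonib.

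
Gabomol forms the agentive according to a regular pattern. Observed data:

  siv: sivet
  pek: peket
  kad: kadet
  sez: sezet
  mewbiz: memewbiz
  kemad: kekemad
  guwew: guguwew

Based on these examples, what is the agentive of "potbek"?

popotbek

sez and mewbiz both end in -z yet inflect differently (sezet, memewbiz), so the final letter is not what conditions the rule; the number of vowels is.
"potbek" has 2 vowels. The stems with 2 vowels (mewbiz → memewbiz, kemad → kekemad, guwew → guguwew) repeat the first consonant+vowel as a prefix.
So potbek → popotbek.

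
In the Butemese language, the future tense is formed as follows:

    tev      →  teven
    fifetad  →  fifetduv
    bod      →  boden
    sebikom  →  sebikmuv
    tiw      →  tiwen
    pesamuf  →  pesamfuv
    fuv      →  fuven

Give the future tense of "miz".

mizen

fifetad and bod both end in -d yet inflect differently (fifetduv, boden), so the final letter is not what conditions the rule; the number of vowels is.
"miz" has 1 vowel. The stems with 1 vowel (tev → teven, tiw → tiwen, bod → boden) add -en.
The other pattern: stems with 3 vowels delete the last vowel and add -uv.
So miz → mizen.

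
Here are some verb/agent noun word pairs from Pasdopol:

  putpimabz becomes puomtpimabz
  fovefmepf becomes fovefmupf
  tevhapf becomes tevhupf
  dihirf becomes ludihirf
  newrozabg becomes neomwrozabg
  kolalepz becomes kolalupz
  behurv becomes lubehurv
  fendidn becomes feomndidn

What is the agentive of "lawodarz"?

fovefmepf and dihirf both end in -f yet inflect differently (fovefmupf, ludihirf), so the final letter is not what conditions the rule; the second-to-last letter is.
"lawodarz" has second-to-last letter 'r'. The stems whose second-to-last letter is 'r' (dihirf → ludihirf, behurv → lubehurv) add the prefix lu-.
So lawodarz → lulawodarz.

lulawodarz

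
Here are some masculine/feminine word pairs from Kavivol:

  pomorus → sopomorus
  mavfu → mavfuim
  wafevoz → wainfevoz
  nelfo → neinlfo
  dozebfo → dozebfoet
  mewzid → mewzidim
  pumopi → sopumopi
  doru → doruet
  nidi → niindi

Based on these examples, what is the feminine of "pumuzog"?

sopumuzog

"pumuzog" begins with p-. The stems beginning with p- (pumopi → sopumopi, pomorus → sopomorus) add the prefix so-.
The other patterns: stems beginning with d- add -et; stems beginning with m- add -im; stems beginning with n- or w- insert -in- after the first vowel.
So pumuzog → sopumuzog.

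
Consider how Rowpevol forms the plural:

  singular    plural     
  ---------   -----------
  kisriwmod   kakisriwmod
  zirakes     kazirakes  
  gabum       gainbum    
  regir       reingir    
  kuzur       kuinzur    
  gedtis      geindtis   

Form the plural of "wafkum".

zirakes and gedtis both end in -s yet inflect differently (kazirakes, geindtis), so the final letter is not what conditions the rule; the number of vowels is.
"wafkum" has 2 vowels. The stems with 2 vowels (gabum → gainbum, regir → reingir, kuzur → kuinzur) insert -in- after the first vowel.
So wafkum → wainfkum.

wainfkum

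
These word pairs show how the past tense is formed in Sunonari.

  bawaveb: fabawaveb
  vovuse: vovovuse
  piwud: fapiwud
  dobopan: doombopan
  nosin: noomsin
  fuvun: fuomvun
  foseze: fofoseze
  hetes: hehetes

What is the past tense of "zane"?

zazane

fuvun and piwud both have last vowel 'u' yet inflect differently (fuomvun, fapiwud), so the last vowel is not what conditions the rule; the final letter is.
"zane" ends in -e. The stems ending in -e (vovuse → vovovuse, foseze → fofoseze) repeat the first consonant+vowel as a prefix.
So zane → zazane.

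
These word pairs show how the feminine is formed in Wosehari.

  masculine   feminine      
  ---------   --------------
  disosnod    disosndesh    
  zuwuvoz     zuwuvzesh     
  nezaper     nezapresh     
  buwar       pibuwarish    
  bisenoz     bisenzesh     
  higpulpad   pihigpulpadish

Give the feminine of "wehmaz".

"wehmaz" has last vowel 'a'. The stems whose last vowel is 'a' (buwar → pibuwarish, higpulpad → pihigpulpadish) add pi- … -ish around the stem.
So wehmaz → piwehmazish.

piwehmazish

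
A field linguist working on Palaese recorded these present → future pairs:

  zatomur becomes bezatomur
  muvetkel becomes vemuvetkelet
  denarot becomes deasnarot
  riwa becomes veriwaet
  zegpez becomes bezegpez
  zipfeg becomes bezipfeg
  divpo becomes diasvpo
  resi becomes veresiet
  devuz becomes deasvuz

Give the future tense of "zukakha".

bezukakha

zegpez and devuz both end in -z yet inflect differently (bezegpez, deasvuz), so the final letter is not what conditions the rule; the first letter is.
"zukakha" begins with z-. The stems beginning with z- (zegpez → bezegpez, zipfeg → bezipfeg, zatomur → bezatomur) add the prefix be-.
So zukakha → bezukakha.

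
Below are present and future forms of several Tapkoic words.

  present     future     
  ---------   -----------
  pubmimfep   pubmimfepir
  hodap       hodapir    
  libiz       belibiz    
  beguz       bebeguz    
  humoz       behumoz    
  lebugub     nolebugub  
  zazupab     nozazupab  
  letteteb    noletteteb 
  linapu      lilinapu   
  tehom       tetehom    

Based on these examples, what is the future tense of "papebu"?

papapebu

"papebu" ends in -u. The one such stem in the data (linapu → lilinapu) repeats the first consonant+vowel as a prefix (as does tehom), so the same rule applies.
The other patterns: stems ending in -p add -ir; stems ending in -z add the prefix be-; stems ending in -b add the prefix no-.
So papebu → papapebu.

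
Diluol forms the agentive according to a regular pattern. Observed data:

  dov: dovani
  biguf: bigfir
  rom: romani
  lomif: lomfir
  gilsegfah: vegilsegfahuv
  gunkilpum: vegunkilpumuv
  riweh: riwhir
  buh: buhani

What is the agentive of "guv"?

guvani

"guv" has 1 vowel. The stems with 1 vowel (buh → buhani, rom → romani, dov → dovani) add -ani.
The other patterns: stems with 2 vowels delete the last vowel and add -ir; stems with 3 vowels add ve- … -uv around the stem.
So guv → guvani.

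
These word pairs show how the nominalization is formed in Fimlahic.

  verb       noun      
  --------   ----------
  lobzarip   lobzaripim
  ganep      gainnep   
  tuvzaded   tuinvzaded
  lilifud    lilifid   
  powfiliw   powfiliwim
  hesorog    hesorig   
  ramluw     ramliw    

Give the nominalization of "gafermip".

gafermipim

lobzarip and ganep both end in -p yet inflect differently (lobzaripim, gainnep), so the final letter is not what conditions the rule; the last vowel is.
"gafermip" has last vowel 'i'. The stems whose last vowel is 'i' (lobzarip → lobzaripim, powfiliw → powfiliwim) add -im.
So gafermip → gafermipim.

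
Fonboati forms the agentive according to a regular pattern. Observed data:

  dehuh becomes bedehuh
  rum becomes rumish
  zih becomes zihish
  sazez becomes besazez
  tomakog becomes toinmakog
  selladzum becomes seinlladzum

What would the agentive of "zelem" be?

"zelem" has 2 vowels. The stems with 2 vowels (sazez → besazez, dehuh → bedehuh) add the prefix be-.
The other patterns: stems with 1 vowel add -ish; stems with 3 vowels insert -in- after the first vowel.
So zelem → bezelem.

bezelem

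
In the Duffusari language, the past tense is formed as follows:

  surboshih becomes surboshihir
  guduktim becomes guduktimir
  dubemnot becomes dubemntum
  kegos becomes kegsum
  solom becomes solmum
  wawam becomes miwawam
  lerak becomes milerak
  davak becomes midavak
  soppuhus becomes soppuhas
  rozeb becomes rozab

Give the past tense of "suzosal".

misuzosal

guduktim and solom both end in -m yet inflect differently (guduktimir, solmum), so the final letter is not what conditions the rule; the last vowel is.
"suzosal" has last vowel 'a'. The stems whose last vowel is 'a' (wawam → miwawam, lerak → milerak, davak → midavak) add the prefix mi-.
The other patterns: stems whose last vowel is 'i' add -ir; stems whose last vowel is 'o' delete the last vowel and add -um; stems whose last vowel is 'e' or 'u' change the last vowel to 'a'.
So suzosal → misuzosal.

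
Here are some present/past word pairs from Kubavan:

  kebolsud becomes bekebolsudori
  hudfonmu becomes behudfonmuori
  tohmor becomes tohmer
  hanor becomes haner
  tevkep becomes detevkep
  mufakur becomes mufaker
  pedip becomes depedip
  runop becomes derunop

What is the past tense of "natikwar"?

natikwer

runop and tohmor both have last vowel 'o' yet inflect differently (derunop, tohmer), so the last vowel is not what conditions the rule; the final letter is.
"natikwar" ends in -r. The stems ending in -r (mufakur → mufaker, tohmor → tohmer, hanor → haner) change the last vowel to 'e'.
So natikwar → natikwer.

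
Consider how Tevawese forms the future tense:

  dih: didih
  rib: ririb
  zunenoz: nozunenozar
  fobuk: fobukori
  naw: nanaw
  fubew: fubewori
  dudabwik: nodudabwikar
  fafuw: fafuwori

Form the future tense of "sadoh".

"sadoh" has 2 vowels. The stems with 2 vowels (fobuk → fobukori, fafuw → fafuwori, fubew → fubewori) add -ori.
So sadoh → sadohori.

sadohori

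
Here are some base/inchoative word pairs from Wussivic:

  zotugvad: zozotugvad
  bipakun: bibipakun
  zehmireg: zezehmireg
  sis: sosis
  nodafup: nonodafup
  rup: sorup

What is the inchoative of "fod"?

nodafup and rup both end in -p yet inflect differently (nonodafup, sorup), so the final letter is not what conditions the rule; the number of vowels is.
"fod" has 1 vowel. The stems with 1 vowel (sis → sosis, rup → sorup) add the prefix so-.
The other pattern: stems with 3 vowels repeat the first consonant+vowel as a prefix.
So fod → sofod.

sofod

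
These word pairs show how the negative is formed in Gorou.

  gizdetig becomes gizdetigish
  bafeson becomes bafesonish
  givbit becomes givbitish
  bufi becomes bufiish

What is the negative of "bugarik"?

bugarikish

Every pair shown (gizdetig → gizdetigish, bafeson → bafesonish, givbit → givbitish, …) follows the same rule: add -ish.
So bugarik → bugarikish.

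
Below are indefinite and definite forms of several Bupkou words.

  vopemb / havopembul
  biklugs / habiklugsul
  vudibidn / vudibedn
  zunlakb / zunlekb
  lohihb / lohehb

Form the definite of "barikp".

barekp

vopemb and zunlakb both end in -b yet inflect differently (havopembul, zunlekb), so the final letter is not what conditions the rule; the second-to-last letter is.
"barikp" has second-to-last letter 'k'. The one such stem in the data (zunlakb → zunlekb) changes the last vowel to 'e' (as do vudibidn, lohihb), so the same rule applies.
So barikp → barekp.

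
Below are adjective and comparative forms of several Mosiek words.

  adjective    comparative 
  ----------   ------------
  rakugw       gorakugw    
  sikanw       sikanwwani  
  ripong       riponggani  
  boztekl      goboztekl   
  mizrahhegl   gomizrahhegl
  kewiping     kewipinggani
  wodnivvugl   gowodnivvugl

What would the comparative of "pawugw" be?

gopawugw

"pawugw" has second-to-last letter 'g'. The stems whose second-to-last letter is 'g' (rakugw → gorakugw, wodnivvugl → gowodnivvugl, mizrahhegl → gomizrahhegl) add the prefix go-.
So pawugw → gopawugw.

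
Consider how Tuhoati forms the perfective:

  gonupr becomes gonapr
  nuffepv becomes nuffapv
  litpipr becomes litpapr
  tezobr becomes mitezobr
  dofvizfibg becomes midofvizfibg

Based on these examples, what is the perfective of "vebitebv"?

mivebitebv

"vebitebv" has second-to-last letter 'b'. The stems whose second-to-last letter is 'b' (tezobr → mitezobr, dofvizfibg → midofvizfibg) add the prefix mi-.
So vebitebv → mivebitebv.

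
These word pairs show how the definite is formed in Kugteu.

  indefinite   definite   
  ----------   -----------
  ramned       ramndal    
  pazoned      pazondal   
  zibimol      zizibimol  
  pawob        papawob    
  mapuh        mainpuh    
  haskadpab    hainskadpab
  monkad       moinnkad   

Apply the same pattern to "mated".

matdal

pawob and haskadpab both end in -b yet inflect differently (papawob, hainskadpab), so the final letter is not what conditions the rule; the last vowel is.
"mated" has last vowel 'e'. The stems whose last vowel is 'e' (ramned → ramndal, pazoned → pazondal) delete the last vowel and add -al.
The other patterns: stems whose last vowel is 'o' repeat the first consonant+vowel as a prefix; stems whose last vowel is 'a' or 'u' insert -in- after the first vowel.
So mated → matdal.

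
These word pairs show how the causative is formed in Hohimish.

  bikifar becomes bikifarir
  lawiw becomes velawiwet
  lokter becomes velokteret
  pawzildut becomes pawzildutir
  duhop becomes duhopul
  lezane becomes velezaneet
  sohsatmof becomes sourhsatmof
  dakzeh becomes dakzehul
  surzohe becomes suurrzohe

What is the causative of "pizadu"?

pizaduir

surzohe and lezane both end in -e yet inflect differently (suurrzohe, velezaneet), so the final letter is not what conditions the rule; the first letter is.
"pizadu" begins with p-. The one such stem in the data (pawzildut → pawzildutir) adds -ir, so the same rule applies.
So pizadu → pizaduir.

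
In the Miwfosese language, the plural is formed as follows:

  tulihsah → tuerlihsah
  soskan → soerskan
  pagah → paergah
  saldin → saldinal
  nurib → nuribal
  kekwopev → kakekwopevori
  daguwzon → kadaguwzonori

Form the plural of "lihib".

"lihib" has last vowel 'i'. The stems whose last vowel is 'i' (saldin → saldinal, nurib → nuribal) add -al.
The other patterns: stems whose last vowel is 'a' insert -er- after the first vowel; stems whose last vowel is 'e' or 'o' add ka- … -ori around the stem.
So lihib → lihibal.

lihibal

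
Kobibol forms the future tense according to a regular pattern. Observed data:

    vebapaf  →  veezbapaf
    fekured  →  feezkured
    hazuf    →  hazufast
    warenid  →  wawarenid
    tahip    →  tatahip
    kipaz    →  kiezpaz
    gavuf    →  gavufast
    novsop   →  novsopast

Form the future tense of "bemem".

beezmem

gavuf and vebapaf both end in -f yet inflect differently (gavufast, veezbapaf), so the final letter is not what conditions the rule; the last vowel is.
"bemem" has last vowel 'e'. The one such stem in the data (fekured → feezkured) inserts -ez- after the first vowel (as do kipaz, vebapaf), so the same rule applies.
So bemem → beezmem.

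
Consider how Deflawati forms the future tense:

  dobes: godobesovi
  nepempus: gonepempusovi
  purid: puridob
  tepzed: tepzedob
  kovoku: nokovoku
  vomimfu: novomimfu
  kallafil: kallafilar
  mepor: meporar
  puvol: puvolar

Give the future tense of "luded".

"luded" ends in -d. The stems ending in -d (purid → puridob, tepzed → tepzedob) add -ob.
The other patterns: stems ending in -s add go- … -ovi around the stem; stems ending in -u add the prefix no-; stems ending in -l or -r add -ar.
So luded → ludedob.

ludedob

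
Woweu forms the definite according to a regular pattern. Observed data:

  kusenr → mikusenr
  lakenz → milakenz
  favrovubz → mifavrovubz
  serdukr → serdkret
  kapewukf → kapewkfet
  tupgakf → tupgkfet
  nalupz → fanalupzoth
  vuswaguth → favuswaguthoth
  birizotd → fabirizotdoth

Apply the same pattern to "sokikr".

sokkret

kusenr and serdukr both end in -r yet inflect differently (mikusenr, serdkret), so the final letter is not what conditions the rule; the second-to-last letter is.
"sokikr" has second-to-last letter 'k'. The stems whose second-to-last letter is 'k' (serdukr → serdkret, kapewukf → kapewkfet, tupgakf → tupgkfet) delete the last vowel and add -et.
The other patterns: stems whose second-to-last letter is 'b' or 'n' add the prefix mi-; stems whose second-to-last letter is 'p' or 't' add fa- … -oth around the stem.
So sokikr → sokkret.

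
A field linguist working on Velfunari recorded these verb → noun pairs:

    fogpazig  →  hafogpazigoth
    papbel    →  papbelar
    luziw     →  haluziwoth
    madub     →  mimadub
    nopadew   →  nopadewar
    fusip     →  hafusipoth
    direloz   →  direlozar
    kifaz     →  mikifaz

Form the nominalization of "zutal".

mizutal

luziw and nopadew both end in -w yet inflect differently (haluziwoth, nopadewar), so the final letter is not what conditions the rule; the last vowel is.
"zutal" has last vowel 'a'. The one such stem in the data (kifaz → mikifaz) adds the prefix mi-, so the same rule applies.
So zutal → mizutal.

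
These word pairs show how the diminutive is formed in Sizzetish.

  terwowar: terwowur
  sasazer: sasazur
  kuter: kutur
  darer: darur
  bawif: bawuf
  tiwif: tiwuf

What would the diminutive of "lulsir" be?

Every pair shown (terwowar → terwowur, sasazer → sasazur, kuter → kutur, …) follows the same rule: change the last vowel to 'u'.
So lulsir → lulsur.

lulsur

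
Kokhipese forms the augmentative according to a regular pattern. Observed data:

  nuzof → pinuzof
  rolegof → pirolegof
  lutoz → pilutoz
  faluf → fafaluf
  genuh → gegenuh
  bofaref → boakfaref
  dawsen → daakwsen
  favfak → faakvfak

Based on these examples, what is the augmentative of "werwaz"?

weakrwaz

nuzof and faluf both end in -f yet inflect differently (pinuzof, fafaluf), so the final letter is not what conditions the rule; the last vowel is.
"werwaz" has last vowel 'a'. The one such stem in the data (favfak → faakvfak) inserts -ak- after the first vowel (as do bofaref, dawsen), so the same rule applies.
So werwaz → weakrwaz.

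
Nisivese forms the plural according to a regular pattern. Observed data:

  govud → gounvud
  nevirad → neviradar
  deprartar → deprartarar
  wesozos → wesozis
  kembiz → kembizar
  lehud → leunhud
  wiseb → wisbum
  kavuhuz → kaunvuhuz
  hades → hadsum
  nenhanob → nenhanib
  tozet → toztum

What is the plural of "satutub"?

sauntutub

"satutub" has last vowel 'u'. The stems whose last vowel is 'u' (kavuhuz → kaunvuhuz, govud → gounvud, lehud → leunhud) insert -un- after the first vowel.
So satutub → sauntutub.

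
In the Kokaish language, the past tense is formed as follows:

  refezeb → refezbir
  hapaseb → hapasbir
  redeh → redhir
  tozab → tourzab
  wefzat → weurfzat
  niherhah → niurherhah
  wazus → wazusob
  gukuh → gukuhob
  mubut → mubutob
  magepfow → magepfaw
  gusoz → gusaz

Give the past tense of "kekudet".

kekudtir

"kekudet" has last vowel 'e'. The stems whose last vowel is 'e' (refezeb → refezbir, hapaseb → hapasbir, redeh → redhir) delete the last vowel and add -ir.
The other patterns: stems whose last vowel is 'a' insert -ur- after the first vowel; stems whose last vowel is 'u' add -ob; stems whose last vowel is 'o' change the last vowel to 'a'.
So kekudet → kekudtir.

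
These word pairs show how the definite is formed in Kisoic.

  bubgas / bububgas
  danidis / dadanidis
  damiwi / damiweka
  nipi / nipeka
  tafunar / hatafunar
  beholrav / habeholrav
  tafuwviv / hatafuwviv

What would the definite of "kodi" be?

kodeka

danidis and damiwi both have last vowel 'i' yet inflect differently (dadanidis, damiweka), so the last vowel is not what conditions the rule; the final letter is.
"kodi" ends in -i. The stems ending in -i (damiwi → damiweka, nipi → nipeka) drop the final letter and add -eka.
So kodi → kodeka.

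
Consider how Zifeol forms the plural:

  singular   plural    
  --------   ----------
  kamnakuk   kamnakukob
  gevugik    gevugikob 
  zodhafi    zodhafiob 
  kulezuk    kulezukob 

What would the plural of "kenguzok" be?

kenguzokob

Every pair shown (kamnakuk → kamnakukob, gevugik → gevugikob, zodhafi → zodhafiob, …) follows the same rule: add -ob.
So kenguzok → kenguzokob.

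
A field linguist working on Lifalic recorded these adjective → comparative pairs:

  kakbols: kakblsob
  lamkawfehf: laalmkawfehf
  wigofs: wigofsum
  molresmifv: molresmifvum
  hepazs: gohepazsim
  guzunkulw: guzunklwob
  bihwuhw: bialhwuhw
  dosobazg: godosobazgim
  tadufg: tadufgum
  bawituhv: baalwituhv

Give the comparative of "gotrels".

gotrlsob

wigofs and hepazs both end in -s yet inflect differently (wigofsum, gohepazsim), so the final letter is not what conditions the rule; the second-to-last letter is.
"gotrels" has second-to-last letter 'l'. The stems whose second-to-last letter is 'l' (guzunkulw → guzunklwob, kakbols → kakblsob) delete the last vowel and add -ob.
The other patterns: stems whose second-to-last letter is 'f' add -um; stems whose second-to-last letter is 'z' add go- … -im around the stem; stems whose second-to-last letter is 'h' insert -al- after the first vowel.
So gotrels → gotrlsob.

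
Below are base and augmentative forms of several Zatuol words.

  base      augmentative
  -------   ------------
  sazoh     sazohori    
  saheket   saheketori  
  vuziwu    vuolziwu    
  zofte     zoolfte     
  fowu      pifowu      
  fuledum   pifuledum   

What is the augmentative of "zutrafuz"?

zuoltrafuz

vuziwu and fowu both end in -u yet inflect differently (vuolziwu, pifowu), so the final letter is not what conditions the rule; the first letter is.
"zutrafuz" begins with z-. The one such stem in the data (zofte → zoolfte) inserts -ol- after the first vowel (as does vuziwu), so the same rule applies.
The other patterns: stems beginning with s- add -ori; stems beginning with f- add the prefix pi-.
So zutrafuz → zuoltrafuz.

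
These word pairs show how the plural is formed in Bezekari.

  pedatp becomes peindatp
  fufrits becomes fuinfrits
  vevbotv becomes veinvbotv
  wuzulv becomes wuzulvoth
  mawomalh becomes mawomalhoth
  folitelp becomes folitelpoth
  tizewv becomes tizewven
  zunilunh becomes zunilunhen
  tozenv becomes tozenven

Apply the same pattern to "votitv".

vevbotv and wuzulv both end in -v yet inflect differently (veinvbotv, wuzulvoth), so the final letter is not what conditions the rule; the second-to-last letter is.
"votitv" has second-to-last letter 't'. The stems whose second-to-last letter is 't' (pedatp → peindatp, fufrits → fuinfrits, vevbotv → veinvbotv) insert -in- after the first vowel.
The other patterns: stems whose second-to-last letter is 'l' add -oth; stems whose second-to-last letter is 'n' or 'w' add -en.
So votitv → vointitv.

vointitv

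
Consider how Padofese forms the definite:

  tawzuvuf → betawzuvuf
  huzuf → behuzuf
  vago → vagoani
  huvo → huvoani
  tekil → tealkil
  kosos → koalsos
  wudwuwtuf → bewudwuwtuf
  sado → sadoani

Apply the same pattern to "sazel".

saalzel

sado and kosos both have last vowel 'o' yet inflect differently (sadoani, koalsos), so the last vowel is not what conditions the rule; the final letter is.
"sazel" ends in -l. The one such stem in the data (tekil → tealkil) inserts -al- after the first vowel (as does kosos), so the same rule applies.
So sazel → saalzel.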